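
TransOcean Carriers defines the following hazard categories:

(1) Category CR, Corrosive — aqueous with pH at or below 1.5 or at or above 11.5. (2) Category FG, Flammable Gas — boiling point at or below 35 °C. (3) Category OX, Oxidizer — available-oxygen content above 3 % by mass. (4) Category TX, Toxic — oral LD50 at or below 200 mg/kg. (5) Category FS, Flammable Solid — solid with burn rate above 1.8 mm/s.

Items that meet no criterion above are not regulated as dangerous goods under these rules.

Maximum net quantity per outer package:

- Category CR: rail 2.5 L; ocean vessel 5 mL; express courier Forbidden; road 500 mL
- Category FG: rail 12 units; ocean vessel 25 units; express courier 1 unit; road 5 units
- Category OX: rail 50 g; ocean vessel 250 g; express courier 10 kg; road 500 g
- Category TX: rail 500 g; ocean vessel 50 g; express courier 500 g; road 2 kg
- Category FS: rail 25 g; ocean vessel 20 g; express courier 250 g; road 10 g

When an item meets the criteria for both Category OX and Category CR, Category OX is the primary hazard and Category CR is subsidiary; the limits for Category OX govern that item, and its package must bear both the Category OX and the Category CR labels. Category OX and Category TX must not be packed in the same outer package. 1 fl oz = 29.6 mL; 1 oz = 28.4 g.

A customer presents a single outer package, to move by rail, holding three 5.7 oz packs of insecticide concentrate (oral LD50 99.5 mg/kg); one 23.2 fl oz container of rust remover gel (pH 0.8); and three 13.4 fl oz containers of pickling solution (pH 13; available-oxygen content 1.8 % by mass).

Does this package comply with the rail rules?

Oral LD50 99.5 mg/kg meets the Category TX criterion (Toxic), so the insecticide concentrate is Category TX.
Rust remover gel: pH 0.8 ≤ 1.5 → Category CR (Corrosive).
Pickling solution: pH 13 ≥ 11.5 → Category CR (Corrosive).
Total Category CR: (one 23.2 fl oz container = 686.72 mL) + (three 13.4 fl oz containers = 1189.92 mL) = 1876.64 mL.
1876.64 mL is within the rail limit of 2.5 L for Category CR.
Category TX quantity: three 5.7 oz packs = 485.64 g.
485.64 g ≤ 500 g (rail limit, Category TX) — within limit.
The segregation rule (Category OX with Category TX) does not apply to Category CR with Category TX.
Every hazard category is within its rail limit and no segregation rule is violated.

Yes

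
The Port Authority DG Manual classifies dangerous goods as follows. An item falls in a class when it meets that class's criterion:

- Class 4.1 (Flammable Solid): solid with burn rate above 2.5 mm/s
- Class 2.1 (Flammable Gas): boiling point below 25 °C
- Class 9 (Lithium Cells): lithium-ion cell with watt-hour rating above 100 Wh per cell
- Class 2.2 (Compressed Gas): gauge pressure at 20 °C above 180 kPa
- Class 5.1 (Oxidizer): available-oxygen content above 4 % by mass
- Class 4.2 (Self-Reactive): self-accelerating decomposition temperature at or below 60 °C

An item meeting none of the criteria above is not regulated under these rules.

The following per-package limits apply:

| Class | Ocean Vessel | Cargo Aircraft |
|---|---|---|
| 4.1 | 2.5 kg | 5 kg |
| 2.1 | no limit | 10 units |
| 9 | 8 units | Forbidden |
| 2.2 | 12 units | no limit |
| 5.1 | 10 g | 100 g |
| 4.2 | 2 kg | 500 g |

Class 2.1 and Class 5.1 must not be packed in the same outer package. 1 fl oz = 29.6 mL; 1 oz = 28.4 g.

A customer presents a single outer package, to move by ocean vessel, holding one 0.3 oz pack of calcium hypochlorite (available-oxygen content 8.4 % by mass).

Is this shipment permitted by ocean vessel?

The calcium hypochlorite has available-oxygen content 8.4 % by mass, which is > 4 % by mass, so it is Class 5.1 (Oxidizer).
Class 5.1 quantity: one 0.3 oz pack = 8.52 g.
8.52 g ≤ 10 g (ocean vessel limit, Class 5.1) — within limit.

Yes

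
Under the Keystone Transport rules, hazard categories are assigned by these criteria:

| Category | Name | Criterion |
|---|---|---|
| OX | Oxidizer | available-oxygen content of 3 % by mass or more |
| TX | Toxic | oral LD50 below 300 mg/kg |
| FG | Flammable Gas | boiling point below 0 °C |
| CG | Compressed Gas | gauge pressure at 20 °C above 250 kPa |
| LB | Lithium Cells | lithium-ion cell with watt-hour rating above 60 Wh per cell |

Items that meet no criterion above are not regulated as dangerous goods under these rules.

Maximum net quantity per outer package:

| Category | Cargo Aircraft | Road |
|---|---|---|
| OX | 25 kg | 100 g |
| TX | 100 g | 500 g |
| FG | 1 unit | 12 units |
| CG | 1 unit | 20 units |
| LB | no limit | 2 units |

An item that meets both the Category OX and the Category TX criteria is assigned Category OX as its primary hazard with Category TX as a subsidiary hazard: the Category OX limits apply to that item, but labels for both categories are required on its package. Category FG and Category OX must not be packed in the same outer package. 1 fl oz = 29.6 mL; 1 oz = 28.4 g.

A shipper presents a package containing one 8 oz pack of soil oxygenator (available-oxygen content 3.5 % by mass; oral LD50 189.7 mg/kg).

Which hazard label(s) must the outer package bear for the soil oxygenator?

Category OX and TX

Available-oxygen content 3.5 % by mass meets the Category OX criterion (Oxidizer), so the soil oxygenator is Category OX.
The soil oxygenator has oral LD50 189.7 mg/kg, which is < 300 mg/kg, so it is Category TX (Toxic).
By the precedence rule Category OX is primary and Category TX is subsidiary, and that rule requires both labels on the package.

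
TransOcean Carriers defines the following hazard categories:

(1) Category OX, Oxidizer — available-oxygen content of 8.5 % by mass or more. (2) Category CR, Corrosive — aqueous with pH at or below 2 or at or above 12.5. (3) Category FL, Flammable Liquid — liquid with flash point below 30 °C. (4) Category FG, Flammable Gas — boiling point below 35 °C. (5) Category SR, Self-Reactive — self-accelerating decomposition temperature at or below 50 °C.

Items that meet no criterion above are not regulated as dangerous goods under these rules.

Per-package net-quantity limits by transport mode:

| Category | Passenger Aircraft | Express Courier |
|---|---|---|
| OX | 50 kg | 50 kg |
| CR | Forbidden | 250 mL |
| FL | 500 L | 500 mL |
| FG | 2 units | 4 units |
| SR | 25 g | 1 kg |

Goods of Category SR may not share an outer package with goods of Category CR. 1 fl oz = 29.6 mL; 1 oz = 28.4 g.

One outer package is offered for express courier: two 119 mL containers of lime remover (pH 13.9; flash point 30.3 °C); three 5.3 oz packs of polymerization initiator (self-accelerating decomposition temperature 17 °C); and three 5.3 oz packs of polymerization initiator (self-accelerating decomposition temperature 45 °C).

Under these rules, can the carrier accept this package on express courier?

pH 13.9 meets the Category CR criterion (Corrosive), so the lime remover is Category CR.
With self-accelerating decomposition temperature 17 °C (≤ 50 °C), the polymerization initiator falls in Category SR.
Self-accelerating decomposition temperature 45 °C meets the Category SR criterion (Self-Reactive), so the polymerization initiator is Category SR.
Total Category SR: (three 5.3 oz packs = 451.56 g) + (three 5.3 oz packs = 451.56 g) = 903.12 g.
That is within the Category SR express courier limit of 1 kg.
Category CR quantity: two 119 mL containers = 238 mL.
238 mL ≤ 250 mL (express courier limit, Category CR) — within limit.
Category SR and Category CR may not share an outer package.

No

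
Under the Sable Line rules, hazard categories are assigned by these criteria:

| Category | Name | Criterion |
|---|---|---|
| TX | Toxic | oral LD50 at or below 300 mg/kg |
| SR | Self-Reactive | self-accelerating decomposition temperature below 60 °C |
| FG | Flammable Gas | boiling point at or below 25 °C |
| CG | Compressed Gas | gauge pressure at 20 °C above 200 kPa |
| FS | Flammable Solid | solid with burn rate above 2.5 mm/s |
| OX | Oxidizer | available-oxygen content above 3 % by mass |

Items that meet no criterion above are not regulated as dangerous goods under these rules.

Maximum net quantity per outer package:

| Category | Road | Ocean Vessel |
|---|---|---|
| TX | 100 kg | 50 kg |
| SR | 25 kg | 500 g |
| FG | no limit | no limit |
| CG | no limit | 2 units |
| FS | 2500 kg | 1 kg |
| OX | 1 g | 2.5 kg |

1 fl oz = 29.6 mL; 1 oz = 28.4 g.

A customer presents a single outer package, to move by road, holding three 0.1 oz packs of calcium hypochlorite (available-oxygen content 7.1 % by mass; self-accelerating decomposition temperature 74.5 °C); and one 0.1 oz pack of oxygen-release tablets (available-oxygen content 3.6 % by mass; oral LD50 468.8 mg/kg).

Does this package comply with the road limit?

Calcium hypochlorite: available-oxygen content 7.1 % by mass > 3 % by mass → Category OX (Oxidizer).
Oxygen-release tablets: available-oxygen content 3.6 % by mass > 3 % by mass → Category OX (Oxidizer).
Category OX net quantity: (three 0.1 oz packs = 8.52 g) + (one 0.1 oz pack = 2.84 g) = 11.36 g.
11.36 g > 1 g (road limit, Category OX) — over the limit.

No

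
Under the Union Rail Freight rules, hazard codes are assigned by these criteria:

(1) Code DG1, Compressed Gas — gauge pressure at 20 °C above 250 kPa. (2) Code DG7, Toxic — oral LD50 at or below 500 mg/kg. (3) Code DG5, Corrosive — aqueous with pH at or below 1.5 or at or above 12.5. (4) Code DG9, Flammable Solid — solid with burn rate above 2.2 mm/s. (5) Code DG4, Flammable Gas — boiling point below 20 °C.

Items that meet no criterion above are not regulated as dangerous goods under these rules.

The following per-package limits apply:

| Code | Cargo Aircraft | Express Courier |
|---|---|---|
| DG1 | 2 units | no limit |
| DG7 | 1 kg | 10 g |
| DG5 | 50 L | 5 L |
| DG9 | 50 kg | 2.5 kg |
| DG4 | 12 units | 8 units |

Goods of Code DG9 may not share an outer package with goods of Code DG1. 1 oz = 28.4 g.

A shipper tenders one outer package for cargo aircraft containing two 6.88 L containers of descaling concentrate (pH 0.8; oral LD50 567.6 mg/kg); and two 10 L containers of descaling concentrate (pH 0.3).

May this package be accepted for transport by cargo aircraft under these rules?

Descaling concentrate: pH 0.8 ≤ 1.5 → Code DG5 (Corrosive).
pH 0.3 meets the Code DG5 criterion (Corrosive), so the descaling concentrate is Code DG5.
Code DG5 net quantity: (two 6.88 L containers = 13.76 L) + (two 10 L containers = 20 L) = 33.76 L.
33.76 L ≤ 50 L (cargo aircraft limit, Code DG5) — within limit.

Yes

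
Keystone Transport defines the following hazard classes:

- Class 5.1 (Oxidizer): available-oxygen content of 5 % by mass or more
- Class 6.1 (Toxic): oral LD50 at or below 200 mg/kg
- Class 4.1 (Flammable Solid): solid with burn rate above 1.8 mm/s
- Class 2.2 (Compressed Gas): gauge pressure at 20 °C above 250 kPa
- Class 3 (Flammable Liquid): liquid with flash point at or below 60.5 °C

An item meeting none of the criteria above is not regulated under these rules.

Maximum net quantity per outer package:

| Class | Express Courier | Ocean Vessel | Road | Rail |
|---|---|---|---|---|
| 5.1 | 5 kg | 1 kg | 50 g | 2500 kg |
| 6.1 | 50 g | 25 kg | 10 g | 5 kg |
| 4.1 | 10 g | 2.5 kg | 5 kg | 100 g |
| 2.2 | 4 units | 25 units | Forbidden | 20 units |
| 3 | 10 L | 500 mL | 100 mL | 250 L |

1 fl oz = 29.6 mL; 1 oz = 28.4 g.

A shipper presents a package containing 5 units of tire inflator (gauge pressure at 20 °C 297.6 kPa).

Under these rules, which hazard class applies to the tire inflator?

Gauge pressure at 20 °C 297.6 kPa meets the Class 2.2 criterion (Compressed Gas), so the tire inflator is Class 2.2.

Class 2.2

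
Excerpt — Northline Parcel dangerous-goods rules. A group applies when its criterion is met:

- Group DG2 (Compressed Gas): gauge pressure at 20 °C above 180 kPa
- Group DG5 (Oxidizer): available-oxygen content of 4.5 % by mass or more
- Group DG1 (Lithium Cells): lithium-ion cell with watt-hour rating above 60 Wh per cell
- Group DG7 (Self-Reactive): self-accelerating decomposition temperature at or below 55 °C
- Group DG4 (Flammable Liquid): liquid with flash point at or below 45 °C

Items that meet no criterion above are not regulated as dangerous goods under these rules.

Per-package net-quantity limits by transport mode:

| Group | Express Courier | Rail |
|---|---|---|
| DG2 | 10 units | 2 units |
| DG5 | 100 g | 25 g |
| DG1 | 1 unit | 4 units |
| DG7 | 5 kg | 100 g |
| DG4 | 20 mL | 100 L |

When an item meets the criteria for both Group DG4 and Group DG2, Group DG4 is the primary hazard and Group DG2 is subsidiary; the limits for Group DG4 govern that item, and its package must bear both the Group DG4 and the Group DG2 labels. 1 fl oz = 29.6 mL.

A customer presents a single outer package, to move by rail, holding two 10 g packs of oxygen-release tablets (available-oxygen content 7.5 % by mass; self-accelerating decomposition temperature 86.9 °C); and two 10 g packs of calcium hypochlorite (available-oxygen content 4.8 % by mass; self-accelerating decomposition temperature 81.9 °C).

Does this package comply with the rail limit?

With available-oxygen content 7.5 % by mass (≥ 4.5 % by mass), the oxygen-release tablets fall in Group DG5.
The calcium hypochlorite has available-oxygen content 4.8 % by mass, which is ≥ 4.5 % by mass, so it is Group DG5 (Oxidizer).
Total Group DG5: (two 10 g packs = 20 g) + (two 10 g packs = 20 g) = 40 g.
That exceeds the Group DG5 rail limit of 25 g.

No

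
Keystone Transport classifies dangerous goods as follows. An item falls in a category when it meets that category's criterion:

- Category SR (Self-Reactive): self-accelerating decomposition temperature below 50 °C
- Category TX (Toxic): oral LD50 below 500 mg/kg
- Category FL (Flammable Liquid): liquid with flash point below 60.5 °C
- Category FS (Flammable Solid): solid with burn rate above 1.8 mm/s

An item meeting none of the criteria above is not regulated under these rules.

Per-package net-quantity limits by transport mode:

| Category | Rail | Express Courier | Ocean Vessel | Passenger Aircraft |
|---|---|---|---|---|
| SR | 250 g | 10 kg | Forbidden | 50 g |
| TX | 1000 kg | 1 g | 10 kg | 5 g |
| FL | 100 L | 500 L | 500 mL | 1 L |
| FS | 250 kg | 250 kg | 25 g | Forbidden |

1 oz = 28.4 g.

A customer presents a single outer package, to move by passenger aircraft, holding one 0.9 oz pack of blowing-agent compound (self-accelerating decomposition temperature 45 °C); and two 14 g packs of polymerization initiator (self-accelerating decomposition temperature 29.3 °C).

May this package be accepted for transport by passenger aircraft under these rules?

With self-accelerating decomposition temperature 45 °C (< 50 °C), the blowing-agent compound falls in Category SR.
Polymerization initiator: self-accelerating decomposition temperature 29.3 °C < 50 °C → Category SR (Self-Reactive).
Category SR net quantity: (one 0.9 oz pack = 25.56 g) + (two 14 g packs = 28 g) = 53.56 g.
53.56 g > 50 g (passenger aircraft limit, Category SR) — over the limit.

No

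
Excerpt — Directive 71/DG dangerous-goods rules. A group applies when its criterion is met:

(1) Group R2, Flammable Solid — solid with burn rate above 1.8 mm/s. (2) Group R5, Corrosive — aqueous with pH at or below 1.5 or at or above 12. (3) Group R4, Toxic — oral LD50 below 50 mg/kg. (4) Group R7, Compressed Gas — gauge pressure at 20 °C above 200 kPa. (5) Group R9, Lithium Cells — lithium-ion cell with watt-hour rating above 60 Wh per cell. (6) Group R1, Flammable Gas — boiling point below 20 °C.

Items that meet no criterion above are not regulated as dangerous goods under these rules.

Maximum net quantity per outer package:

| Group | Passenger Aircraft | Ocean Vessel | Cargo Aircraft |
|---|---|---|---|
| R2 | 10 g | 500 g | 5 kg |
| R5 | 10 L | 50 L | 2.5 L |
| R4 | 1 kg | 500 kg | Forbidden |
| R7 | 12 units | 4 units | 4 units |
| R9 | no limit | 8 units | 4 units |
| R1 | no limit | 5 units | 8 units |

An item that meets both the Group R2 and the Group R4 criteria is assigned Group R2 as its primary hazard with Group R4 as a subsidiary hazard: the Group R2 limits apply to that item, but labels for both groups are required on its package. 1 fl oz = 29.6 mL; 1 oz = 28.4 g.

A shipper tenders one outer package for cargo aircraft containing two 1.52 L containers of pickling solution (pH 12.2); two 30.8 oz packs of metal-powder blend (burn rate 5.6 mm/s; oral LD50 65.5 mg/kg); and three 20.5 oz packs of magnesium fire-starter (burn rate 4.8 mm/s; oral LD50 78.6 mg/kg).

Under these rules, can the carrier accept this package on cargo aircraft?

The pickling solution has pH 12.2, which is ≥ 12, so it is Group R5 (Corrosive).
The metal-powder blend has burn rate 5.6 mm/s, which is > 1.8 mm/s, so it is Group R2 (Flammable Solid).
With burn rate 4.8 mm/s (> 1.8 mm/s), the magnesium fire-starter falls in Group R2.
Total Group R2: (two 30.8 oz packs = 1749.44 g) + (three 20.5 oz packs = 1746.6 g) = 3496.04 g.
3496.04 g is within the cargo aircraft limit of 5 kg for Group R2.
Group R5 quantity: two 1.52 L containers = 3.04 L.
That exceeds the Group R5 cargo aircraft limit of 2.5 L.

No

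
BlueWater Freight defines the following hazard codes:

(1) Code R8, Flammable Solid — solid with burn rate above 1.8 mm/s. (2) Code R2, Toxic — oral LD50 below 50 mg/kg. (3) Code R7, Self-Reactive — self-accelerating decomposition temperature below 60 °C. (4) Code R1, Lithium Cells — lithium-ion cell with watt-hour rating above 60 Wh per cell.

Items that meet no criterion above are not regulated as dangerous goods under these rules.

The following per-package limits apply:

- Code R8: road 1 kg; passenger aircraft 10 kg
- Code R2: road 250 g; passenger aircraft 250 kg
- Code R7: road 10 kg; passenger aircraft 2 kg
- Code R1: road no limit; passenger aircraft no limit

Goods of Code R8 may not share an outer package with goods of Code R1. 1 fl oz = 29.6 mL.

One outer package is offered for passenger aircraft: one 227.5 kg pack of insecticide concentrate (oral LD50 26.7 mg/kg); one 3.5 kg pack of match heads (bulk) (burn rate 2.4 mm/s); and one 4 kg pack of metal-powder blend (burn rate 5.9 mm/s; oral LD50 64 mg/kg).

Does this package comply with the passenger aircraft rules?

Yes

The insecticide concentrate has oral LD50 26.7 mg/kg, which is < 50 mg/kg, so it is Code R2 (Toxic).
The match heads (bulk) have burn rate 2.4 mm/s, which is > 1.8 mm/s, so they are Code R8 (Flammable Solid).
Metal-powder blend: burn rate 5.9 mm/s > 1.8 mm/s → Code R8 (Flammable Solid).
Total Code R8: 3.5 kg + 4 kg = 7.5 kg.
7.5 kg ≤ 10 kg (passenger aircraft limit, Code R8) — within limit.
Code R2 quantity: 227.5 kg.
227.5 kg is within the passenger aircraft limit of 250 kg for Code R2.
The segregation rule (Code R8 with Code R1) does not apply to Code R8 with Code R2.
Every hazard code is within its passenger aircraft limit and no segregation rule is violated.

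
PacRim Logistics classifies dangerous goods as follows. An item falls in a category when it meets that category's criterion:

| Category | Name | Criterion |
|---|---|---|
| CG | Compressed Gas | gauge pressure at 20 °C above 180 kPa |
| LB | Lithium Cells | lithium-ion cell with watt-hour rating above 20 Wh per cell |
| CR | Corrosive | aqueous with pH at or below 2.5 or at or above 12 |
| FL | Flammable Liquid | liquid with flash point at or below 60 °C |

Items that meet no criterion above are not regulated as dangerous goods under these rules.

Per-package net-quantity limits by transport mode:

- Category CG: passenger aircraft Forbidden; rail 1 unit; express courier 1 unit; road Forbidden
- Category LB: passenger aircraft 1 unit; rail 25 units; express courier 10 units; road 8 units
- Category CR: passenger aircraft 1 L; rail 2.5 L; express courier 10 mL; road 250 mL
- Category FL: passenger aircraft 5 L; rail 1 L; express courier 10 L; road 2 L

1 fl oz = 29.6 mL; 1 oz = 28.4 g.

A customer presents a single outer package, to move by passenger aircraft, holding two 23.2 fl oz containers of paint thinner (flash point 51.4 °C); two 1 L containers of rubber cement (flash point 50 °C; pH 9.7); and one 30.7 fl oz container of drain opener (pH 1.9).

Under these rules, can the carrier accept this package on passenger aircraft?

Flash point 51.4 °C meets the Category FL criterion (Flammable Liquid), so the paint thinner is Category FL.
The rubber cement has flash point 50 °C, which is ≤ 60 °C, so it is Category FL (Flammable Liquid).
The drain opener has pH 1.9, which is ≤ 2.5, so it is Category CR (Corrosive).
Category FL net quantity: (two 23.2 fl oz containers = 1373.44 mL) + (two 1 L containers = 2 L) = 3373.44 mL.
3373.44 mL is within the passenger aircraft limit of 5 L for Category FL.
Category CR quantity: one 30.7 fl oz container = 908.72 mL.
908.72 mL ≤ 1 L (passenger aircraft limit, Category CR) — within limit.
Every hazard category is within its passenger aircraft limit and no segregation rule is violated.

Yes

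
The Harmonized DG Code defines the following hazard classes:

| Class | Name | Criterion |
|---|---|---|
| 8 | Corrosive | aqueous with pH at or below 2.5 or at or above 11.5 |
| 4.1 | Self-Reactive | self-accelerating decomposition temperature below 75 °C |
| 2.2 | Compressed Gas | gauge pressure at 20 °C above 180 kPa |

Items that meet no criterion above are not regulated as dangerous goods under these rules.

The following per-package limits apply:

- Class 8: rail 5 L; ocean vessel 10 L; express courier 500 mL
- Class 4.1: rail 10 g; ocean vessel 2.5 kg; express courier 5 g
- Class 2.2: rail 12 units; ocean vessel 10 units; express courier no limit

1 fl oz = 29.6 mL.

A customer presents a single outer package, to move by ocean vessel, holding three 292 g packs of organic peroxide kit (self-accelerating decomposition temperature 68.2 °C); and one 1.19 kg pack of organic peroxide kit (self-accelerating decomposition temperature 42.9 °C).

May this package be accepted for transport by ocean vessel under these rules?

Yes

With self-accelerating decomposition temperature 68.2 °C (< 75 °C), the organic peroxide kit falls in Class 4.1.
Self-accelerating decomposition temperature 42.9 °C meets the Class 4.1 criterion (Self-Reactive), so the organic peroxide kit is Class 4.1.
Total Class 4.1: (three 292 g packs = 876 g) + 1.19 kg = 2.066 kg.
That is within the Class 4.1 ocean vessel limit of 2.5 kg.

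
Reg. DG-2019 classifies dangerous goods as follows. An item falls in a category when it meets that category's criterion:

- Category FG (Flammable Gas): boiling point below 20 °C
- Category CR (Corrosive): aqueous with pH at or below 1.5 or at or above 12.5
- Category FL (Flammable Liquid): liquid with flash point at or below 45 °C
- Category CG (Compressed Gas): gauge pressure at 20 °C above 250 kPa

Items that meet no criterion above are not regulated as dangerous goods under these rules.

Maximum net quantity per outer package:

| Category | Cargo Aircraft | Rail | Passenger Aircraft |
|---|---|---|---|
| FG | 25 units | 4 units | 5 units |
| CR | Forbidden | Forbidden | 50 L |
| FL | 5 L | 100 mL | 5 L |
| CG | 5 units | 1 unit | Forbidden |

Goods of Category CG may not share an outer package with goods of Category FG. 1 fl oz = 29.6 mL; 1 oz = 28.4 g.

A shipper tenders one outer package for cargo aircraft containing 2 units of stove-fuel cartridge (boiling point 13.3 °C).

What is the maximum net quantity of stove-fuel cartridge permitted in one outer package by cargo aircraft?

25 units

Boiling point 13.3 °C meets the Category FG criterion (Flammable Gas), so the stove-fuel cartridge is Category FG.
The cargo aircraft limit for Category FG is 25 units.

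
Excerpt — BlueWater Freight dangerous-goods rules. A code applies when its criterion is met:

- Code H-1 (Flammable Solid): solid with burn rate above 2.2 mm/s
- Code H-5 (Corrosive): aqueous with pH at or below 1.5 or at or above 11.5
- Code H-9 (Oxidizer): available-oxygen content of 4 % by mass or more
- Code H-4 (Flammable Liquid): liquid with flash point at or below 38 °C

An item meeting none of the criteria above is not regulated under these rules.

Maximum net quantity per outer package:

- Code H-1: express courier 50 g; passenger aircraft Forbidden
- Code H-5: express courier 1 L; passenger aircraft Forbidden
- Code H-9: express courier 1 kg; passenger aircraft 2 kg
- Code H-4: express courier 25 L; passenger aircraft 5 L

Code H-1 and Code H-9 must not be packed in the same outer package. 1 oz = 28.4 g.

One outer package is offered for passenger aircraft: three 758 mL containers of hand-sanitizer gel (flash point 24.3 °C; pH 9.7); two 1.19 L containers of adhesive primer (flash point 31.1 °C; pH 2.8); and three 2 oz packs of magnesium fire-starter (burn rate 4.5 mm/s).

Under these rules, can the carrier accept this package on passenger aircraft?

Hand-sanitizer gel: flash point 24.3 °C ≤ 38 °C → Code H-4 (Flammable Liquid).
The adhesive primer has flash point 31.1 °C, which is ≤ 38 °C, so it is Code H-4 (Flammable Liquid).
The magnesium fire-starter has burn rate 4.5 mm/s, which is > 2.2 mm/s, so it is Code H-1 (Flammable Solid).
Code H-1 quantity: three 2 oz packs = 170.4 g.
By passenger aircraft, Code H-1 is Forbidden regardless of quantity.
Total Code H-4: (three 758 mL containers = 2.274 L) + (two 1.19 L containers = 2.38 L) = 4.654 L.
4.654 L ≤ 5 L (passenger aircraft limit, Code H-4) — within limit.
The segregation rule (Code H-1 with Code H-9) does not apply to Code H-1 with Code H-4.

No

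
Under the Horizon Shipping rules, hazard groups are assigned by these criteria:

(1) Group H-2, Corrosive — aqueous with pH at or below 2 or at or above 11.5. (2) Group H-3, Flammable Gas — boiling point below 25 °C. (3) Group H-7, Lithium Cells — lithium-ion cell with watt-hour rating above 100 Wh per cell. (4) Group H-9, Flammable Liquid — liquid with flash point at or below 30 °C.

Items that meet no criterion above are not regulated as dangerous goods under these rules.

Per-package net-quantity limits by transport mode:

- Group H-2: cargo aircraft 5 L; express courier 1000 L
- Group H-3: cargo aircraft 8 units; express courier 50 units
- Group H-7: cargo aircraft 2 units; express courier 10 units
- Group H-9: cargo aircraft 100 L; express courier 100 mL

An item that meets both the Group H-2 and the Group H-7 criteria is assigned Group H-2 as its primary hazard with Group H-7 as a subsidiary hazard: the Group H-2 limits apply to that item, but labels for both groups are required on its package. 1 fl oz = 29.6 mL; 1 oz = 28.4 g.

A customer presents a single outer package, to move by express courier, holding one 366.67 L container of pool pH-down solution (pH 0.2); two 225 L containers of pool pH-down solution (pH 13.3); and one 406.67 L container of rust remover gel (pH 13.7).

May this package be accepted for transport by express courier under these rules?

No

The pool pH-down solution has pH 0.2, which is ≤ 2, so it is Group H-2 (Corrosive).
With pH 13.3 (≥ 11.5), the pool pH-down solution falls in Group H-2.
pH 13.7 meets the Group H-2 criterion (Corrosive), so the rust remover gel is Group H-2.
Group H-2 net quantity: 366.67 L + (two 225 L containers = 450 L) + 406.67 L = 1223.34 L.
1223.34 L > 1000 L (express courier limit, Group H-2) — over the limit.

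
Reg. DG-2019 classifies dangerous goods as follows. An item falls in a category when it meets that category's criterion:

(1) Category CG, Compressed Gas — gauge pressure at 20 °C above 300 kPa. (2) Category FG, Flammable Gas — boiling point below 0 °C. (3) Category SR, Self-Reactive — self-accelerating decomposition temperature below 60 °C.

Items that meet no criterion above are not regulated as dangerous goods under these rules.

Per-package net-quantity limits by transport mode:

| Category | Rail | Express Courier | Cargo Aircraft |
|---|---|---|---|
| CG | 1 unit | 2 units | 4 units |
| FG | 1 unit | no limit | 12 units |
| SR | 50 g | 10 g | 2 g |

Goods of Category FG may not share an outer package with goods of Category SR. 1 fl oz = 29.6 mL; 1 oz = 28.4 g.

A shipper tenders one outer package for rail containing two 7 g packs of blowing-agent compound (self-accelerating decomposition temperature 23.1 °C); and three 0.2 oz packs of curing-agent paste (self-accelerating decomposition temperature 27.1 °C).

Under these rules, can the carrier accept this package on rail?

The blowing-agent compound has self-accelerating decomposition temperature 23.1 °C, which is < 60 °C, so it is Category SR (Self-Reactive).
Curing-agent paste: self-accelerating decomposition temperature 27.1 °C < 60 °C → Category SR (Self-Reactive).
Total Category SR: (two 7 g packs = 14 g) + (three 0.2 oz packs = 17.04 g) = 31.04 g.
That is within the Category SR rail limit of 50 g.

Yes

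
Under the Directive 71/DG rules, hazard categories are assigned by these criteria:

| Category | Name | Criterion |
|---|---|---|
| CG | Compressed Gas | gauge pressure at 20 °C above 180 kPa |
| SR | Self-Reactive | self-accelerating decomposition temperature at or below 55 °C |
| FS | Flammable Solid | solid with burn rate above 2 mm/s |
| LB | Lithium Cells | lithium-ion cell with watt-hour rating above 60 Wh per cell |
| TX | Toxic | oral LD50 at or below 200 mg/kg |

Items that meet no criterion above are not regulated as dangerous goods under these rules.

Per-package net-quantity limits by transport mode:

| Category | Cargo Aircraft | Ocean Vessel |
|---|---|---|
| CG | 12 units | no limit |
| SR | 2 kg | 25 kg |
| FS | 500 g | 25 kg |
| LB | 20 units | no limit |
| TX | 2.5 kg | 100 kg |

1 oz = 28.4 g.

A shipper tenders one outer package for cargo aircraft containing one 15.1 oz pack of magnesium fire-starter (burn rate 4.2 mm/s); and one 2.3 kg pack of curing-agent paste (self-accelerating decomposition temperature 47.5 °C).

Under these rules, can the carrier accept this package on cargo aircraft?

Burn rate 4.2 mm/s meets the Category FS criterion (Flammable Solid), so the magnesium fire-starter is Category FS.
Self-accelerating decomposition temperature 47.5 °C meets the Category SR criterion (Self-Reactive), so the curing-agent paste is Category SR.
Category SR quantity: 2.3 kg.
That exceeds the Category SR cargo aircraft limit of 2 kg.
Category FS quantity: one 15.1 oz pack = 428.84 g.
428.84 g ≤ 500 g (cargo aircraft limit, Category FS) — within limit.

No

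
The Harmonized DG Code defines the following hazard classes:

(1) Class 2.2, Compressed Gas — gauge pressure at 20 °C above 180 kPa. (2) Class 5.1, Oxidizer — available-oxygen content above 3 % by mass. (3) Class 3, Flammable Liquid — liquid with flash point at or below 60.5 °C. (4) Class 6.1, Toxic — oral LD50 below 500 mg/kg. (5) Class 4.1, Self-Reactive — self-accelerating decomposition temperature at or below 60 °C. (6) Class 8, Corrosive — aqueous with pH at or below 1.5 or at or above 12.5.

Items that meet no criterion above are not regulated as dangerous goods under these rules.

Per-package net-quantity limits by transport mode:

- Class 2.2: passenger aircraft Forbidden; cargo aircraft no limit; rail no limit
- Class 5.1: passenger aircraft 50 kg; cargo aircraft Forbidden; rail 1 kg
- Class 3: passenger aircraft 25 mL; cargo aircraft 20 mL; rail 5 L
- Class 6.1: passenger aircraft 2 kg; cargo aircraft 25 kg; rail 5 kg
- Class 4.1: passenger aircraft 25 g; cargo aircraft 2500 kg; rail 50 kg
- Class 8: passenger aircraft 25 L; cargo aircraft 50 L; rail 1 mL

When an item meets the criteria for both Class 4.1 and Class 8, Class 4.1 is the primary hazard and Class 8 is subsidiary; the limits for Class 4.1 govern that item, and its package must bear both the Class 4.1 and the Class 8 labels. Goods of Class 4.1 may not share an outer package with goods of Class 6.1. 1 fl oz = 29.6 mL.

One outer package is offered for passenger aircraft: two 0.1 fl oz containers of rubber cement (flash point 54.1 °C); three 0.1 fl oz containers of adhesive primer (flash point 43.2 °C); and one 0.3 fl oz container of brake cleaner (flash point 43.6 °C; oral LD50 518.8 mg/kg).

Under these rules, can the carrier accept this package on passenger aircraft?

Yes

With flash point 54.1 °C (≤ 60.5 °C), the rubber cement falls in Class 3.
The adhesive primer has flash point 43.2 °C, which is ≤ 60.5 °C, so it is Class 3 (Flammable Liquid).
Brake cleaner: flash point 43.6 °C ≤ 60.5 °C → Class 3 (Flammable Liquid).
Total Class 3: (two 0.1 fl oz containers = 5.92 mL) + (three 0.1 fl oz containers = 8.88 mL) + (one 0.3 fl oz container = 8.88 mL) = 23.68 mL.
23.68 mL is within the passenger aircraft limit of 25 mL for Class 3.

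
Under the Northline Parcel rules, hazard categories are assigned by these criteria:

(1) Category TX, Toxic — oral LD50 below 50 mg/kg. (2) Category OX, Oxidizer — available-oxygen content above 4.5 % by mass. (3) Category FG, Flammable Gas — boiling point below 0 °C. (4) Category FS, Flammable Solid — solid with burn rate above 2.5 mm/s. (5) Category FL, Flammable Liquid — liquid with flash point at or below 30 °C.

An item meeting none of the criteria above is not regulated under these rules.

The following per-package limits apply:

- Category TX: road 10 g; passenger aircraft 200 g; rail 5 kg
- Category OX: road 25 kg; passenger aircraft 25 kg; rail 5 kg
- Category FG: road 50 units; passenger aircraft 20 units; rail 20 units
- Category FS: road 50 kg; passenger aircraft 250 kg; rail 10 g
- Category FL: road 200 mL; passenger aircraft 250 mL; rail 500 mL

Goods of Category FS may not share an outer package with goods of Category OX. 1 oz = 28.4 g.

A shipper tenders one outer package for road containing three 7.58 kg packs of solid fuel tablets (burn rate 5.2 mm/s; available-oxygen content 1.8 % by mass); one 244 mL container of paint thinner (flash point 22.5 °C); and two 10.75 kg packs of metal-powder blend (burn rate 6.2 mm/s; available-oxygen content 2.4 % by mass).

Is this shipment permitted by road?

No

With burn rate 5.2 mm/s (> 2.5 mm/s), the solid fuel tablets fall in Category FS.
With flash point 22.5 °C (≤ 30 °C), the paint thinner falls in Category FL.
With burn rate 6.2 mm/s (> 2.5 mm/s), the metal-powder blend falls in Category FS.
Category FL quantity: 244 mL.
244 mL > 200 mL (road limit, Category FL) — over the limit.
Total Category FS: (three 7.58 kg packs = 22.74 kg) + (two 10.75 kg packs = 21.5 kg) = 44.24 kg.
44.24 kg ≤ 50 kg (road limit, Category FS) — within limit.
The segregation rule (Category FS with Category OX) does not apply to Category FL with Category FS.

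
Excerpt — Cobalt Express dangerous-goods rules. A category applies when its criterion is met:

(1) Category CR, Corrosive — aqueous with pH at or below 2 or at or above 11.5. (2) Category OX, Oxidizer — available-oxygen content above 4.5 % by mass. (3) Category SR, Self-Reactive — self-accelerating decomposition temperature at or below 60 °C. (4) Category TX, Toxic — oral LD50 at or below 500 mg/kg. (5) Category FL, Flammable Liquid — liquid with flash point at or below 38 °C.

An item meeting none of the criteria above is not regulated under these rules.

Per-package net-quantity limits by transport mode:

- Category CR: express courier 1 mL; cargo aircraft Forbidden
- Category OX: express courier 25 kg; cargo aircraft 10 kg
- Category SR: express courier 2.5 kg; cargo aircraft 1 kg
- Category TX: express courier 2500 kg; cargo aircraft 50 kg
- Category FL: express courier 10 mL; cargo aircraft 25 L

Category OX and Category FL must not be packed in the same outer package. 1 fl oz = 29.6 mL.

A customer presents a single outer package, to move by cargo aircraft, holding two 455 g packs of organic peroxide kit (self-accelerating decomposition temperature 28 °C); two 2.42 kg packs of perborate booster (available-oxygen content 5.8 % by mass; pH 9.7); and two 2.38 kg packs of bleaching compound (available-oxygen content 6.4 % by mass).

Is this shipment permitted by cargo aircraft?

With self-accelerating decomposition temperature 28 °C (≤ 60 °C), the organic peroxide kit falls in Category SR.
Perborate booster: available-oxygen content 5.8 % by mass > 4.5 % by mass → Category OX (Oxidizer).
With available-oxygen content 6.4 % by mass (> 4.5 % by mass), the bleaching compound falls in Category OX.
Total Category OX: (two 2.42 kg packs = 4.84 kg) + (two 2.38 kg packs = 4.76 kg) = 9.6 kg.
9.6 kg is within the cargo aircraft limit of 10 kg for Category OX.
Category SR quantity: two 455 g packs = 910 g.
910 g ≤ 1 kg (cargo aircraft limit, Category SR) — within limit.
The segregation rule (Category OX with Category FL) does not apply to Category OX with Category SR.
Every hazard category is within its cargo aircraft limit and no segregation rule is violated.

Yes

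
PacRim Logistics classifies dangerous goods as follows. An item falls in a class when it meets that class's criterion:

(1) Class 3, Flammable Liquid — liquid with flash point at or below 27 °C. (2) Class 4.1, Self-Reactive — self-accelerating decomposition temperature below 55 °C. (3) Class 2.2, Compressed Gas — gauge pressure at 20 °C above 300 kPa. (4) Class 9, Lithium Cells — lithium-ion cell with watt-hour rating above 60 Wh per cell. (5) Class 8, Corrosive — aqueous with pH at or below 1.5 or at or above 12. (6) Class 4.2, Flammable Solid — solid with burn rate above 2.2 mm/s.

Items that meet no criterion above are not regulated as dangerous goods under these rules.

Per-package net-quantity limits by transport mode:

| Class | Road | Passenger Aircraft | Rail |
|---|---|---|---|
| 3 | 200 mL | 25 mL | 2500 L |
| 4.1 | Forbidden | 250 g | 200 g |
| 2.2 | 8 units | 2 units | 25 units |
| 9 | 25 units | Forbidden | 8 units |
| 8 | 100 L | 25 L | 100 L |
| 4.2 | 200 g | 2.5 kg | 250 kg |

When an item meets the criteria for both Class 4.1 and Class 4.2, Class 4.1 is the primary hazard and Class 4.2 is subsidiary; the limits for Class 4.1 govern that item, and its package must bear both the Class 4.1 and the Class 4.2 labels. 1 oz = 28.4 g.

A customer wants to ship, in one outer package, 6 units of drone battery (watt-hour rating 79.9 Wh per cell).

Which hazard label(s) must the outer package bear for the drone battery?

Class 9

The drone battery has watt-hour rating 79.9 Wh per cell, which is > 60 Wh per cell, so it is Class 9 (Lithium Cells).
Only the Class 9 label is required.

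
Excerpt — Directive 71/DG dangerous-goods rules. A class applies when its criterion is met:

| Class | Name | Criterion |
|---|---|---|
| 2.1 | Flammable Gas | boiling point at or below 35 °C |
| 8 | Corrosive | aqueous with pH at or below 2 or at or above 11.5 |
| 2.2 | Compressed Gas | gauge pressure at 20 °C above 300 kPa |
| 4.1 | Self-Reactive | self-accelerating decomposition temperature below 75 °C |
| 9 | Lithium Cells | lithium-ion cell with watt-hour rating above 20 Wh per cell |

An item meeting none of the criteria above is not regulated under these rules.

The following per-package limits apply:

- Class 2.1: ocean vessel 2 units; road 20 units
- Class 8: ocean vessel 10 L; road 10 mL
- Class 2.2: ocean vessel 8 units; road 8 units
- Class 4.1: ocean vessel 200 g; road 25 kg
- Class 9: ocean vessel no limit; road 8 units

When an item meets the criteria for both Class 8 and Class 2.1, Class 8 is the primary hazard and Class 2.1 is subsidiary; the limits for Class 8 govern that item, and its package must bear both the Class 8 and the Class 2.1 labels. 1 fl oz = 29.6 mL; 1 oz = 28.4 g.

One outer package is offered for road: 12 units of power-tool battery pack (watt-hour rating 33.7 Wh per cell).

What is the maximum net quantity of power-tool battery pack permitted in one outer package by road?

8 units

The power-tool battery pack has watt-hour rating 33.7 Wh per cell, which is > 20 Wh per cell, so it is Class 9 (Lithium Cells).
The road limit for Class 9 is 8 units.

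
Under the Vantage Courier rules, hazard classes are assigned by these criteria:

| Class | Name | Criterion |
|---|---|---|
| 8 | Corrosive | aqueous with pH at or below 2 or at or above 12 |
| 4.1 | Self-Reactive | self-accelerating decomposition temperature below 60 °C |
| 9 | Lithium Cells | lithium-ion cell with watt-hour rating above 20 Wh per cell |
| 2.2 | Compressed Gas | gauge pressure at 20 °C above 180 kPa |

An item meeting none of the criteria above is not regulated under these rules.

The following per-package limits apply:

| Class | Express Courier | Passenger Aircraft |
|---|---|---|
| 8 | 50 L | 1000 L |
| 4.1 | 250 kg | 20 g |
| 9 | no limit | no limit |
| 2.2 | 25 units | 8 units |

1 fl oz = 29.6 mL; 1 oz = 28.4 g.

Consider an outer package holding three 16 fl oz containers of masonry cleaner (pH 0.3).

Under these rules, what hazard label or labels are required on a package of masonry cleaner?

The masonry cleaner has pH 0.3, which is ≤ 2, so it is Class 8 (Corrosive).
Only the Class 8 label is required.

Class 8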